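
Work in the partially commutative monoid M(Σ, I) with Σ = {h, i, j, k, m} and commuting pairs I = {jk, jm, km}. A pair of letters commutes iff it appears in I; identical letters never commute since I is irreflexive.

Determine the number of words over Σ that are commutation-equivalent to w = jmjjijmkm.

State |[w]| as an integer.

#0=j has no predecessor
#1=m has no predecessor
#2=j depends on [0:j]
#3=j depends on [2:j]
#4=i depends on [1:m, 3:j]
#5=j depends on [4:i]
#6=m depends on [4:i]
#7=k depends on [4:i]
#8=m depends on [6:m]
sources: [0:j, 1:m]
N(rest) = Σ N(rest − s) over sources s of rest; N(one piece) = 1:
  size 1 → [5]=1  [7]=1  [8]=1
  size 2 → [5,7]=2  [5,8]=2  [6,8]=1  [7,8]=2
  size 3 → [5,6,8]=3  [5,7,8]=6  [6,7,8]=3
  size 4 → [5,6,7,8]=12
  size 5 → [4,5,6,7,8]=12
  size 6 → [1,4,5,6,7,8]=12  [3,4,5,6,7,8]=12
  size 7 → [1,3,4,5,6,7,8]=24  [2,3,4,5,6,7,8]=12
  first=0(j) contributes 36
  first=1(m) contributes 12
|[w]| = 48

48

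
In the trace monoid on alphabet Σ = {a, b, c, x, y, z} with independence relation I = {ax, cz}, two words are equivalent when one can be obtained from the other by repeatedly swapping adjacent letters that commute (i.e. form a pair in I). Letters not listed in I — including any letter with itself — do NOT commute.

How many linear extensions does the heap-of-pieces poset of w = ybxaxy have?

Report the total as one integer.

3

piece 0:y — minimal
piece 1:b rests on {0:y}
piece 2:x rests on {1:b}
piece 3:a rests on {1:b}
piece 4:x rests on {2:x}
piece 5:y rests on {3:a, 4:x}
minimal pieces: {0:y}
ways to finish when only these pieces remain (= sum over removing one remaining piece with nothing left below it):
  1 left: {5}→1
  2 left: {3,5}→1  {4,5}→1
  3 left: {2,4,5}→1  {3,4,5}→2
  4 left: {2,3,4,5}→3
  placing 0:y first → 3 extensions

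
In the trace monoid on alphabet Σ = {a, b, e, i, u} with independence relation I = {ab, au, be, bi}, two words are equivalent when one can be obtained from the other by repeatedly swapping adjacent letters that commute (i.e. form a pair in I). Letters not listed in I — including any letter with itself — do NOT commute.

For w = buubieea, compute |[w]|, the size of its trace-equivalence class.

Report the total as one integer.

piece 0:b — minimal
piece 1:u rests on {0:b}
piece 2:u rests on {1:u}
piece 3:b rests on {2:u}
piece 4:i rests on {2:u}
piece 5:e rests on {4:i}
piece 6:e rests on {5:e}
piece 7:a rests on {6:e}
minimal pieces: {0:b}
ways to finish when only these pieces remain (= sum over removing one remaining piece with nothing left below it):
  1 left: {3}→1  {7}→1
  2 left: {3,7}→2  {6,7}→1
  3 left: {3,6,7}→3  {5,6,7}→1
  4 left: {3,5,6,7}→4  {4,5,6,7}→1
  5 left: {3,4,5,6,7}→5
  6 left: {2,3,4,5,6,7}→5
  placing 0:b first → 5 extensions

5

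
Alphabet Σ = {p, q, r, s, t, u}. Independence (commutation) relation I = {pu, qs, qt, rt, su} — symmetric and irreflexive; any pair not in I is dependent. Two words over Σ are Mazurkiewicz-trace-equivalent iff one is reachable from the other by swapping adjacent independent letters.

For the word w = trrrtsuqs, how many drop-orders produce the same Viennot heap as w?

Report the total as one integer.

60

#0=t has no predecessor
#1=r has no predecessor
#2=r depends on [1:r]
#3=r depends on [2:r]
#4=t depends on [0:t]
#5=s depends on [3:r, 4:t]
#6=u depends on [3:r, 4:t]
#7=q depends on [6:u]
#8=s depends on [5:s]
sources: [0:t, 1:r]
N(rest) = Σ N(rest − s) over sources s of rest; N(one piece) = 1:
  size 1 → [7]=1  [8]=1
  size 2 → [5,8]=1  [6,7]=1  [7,8]=2
  size 3 → [5,7,8]=3  [6,7,8]=3
  size 4 → [5,6,7,8]=6
  size 5 → [3,5,6,7,8]=6  [4,5,6,7,8]=6
  size 6 → [0,4,5,6,7,8]=6  [2,3,5,6,7,8]=6  [3,4,5,6,7,8]=12
  size 7 → [0,3,4,5,6,7,8]=18  [1,2,3,5,6,7,8]=6  [2,3,4,5,6,7,8]=18
  first=0(t) contributes 24
  first=1(r) contributes 36
|[w]| = 60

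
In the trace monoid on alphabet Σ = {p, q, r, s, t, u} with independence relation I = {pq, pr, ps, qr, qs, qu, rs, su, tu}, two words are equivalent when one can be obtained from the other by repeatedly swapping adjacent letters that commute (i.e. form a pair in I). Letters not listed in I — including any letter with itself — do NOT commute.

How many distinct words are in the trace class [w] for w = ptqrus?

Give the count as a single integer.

drop 0:p onto floor
drop 1:t onto {0:p}
drop 2:q onto {1:t}
drop 3:r onto {1:t}
drop 4:u onto {3:r}
drop 5:s onto {1:t}
ground layer = {0:p}
drop-orders for the pieces not yet dropped (sum over which currently-grounded one goes next):
  1 to go: {2} 1  {4} 1  {5} 1
  2 to go: {2,4} 2  {2,5} 2  {3,4} 1  {4,5} 2
  3 to go: {2,3,4} 3  {2,4,5} 6  {3,4,5} 3
  4 to go: {2,3,4,5} 12
  if 0:p drops first: 12 orders

12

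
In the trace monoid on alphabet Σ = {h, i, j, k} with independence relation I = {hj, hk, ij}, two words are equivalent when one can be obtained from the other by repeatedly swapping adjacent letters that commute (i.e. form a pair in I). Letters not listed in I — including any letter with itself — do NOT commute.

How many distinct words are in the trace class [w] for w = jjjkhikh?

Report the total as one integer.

10

#0=j has no predecessor
#1=j depends on [0:j]
#2=j depends on [1:j]
#3=k depends on [2:j]
#4=h has no predecessor
#5=i depends on [3:k, 4:h]
#6=k depends on [5:i]
#7=h depends on [5:i]
sources: [0:j, 4:h]
N(rest) = Σ N(rest − s) over sources s of rest; N(one piece) = 1:
  size 1 → [6]=1  [7]=1
  size 2 → [6,7]=2
  size 3 → [5,6,7]=2
  size 4 → [3,5,6,7]=2  [4,5,6,7]=2
  size 5 → [2,3,5,6,7]=2  [3,4,5,6,7]=4
  size 6 → [1,2,3,5,6,7]=2  [2,3,4,5,6,7]=6
  first=0(j) contributes 8
  first=4(h) contributes 2
|[w]| = 10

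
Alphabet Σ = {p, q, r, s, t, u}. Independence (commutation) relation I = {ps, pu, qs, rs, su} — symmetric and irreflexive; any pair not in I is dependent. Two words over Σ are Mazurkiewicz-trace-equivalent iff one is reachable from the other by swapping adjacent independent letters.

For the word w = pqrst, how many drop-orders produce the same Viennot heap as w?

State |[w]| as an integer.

0(p) covers ∅
1(q) covers 0:p
2(r) covers 1:q
3(s) covers ∅
4(t) covers 2:r, 3:s
floor of heap: 0:p, 3:s
completions by unplaced set U, small U first (add the entries for U minus each lowest piece of U):
  |U|=1: {4}:1
  |U|=2: {2,4}:1  {3,4}:1
  |U|=3: {1,2,4}:1  {2,3,4}:2
  start at 0(p): 3
  start at 3(s): 1
sum over floor = 4

4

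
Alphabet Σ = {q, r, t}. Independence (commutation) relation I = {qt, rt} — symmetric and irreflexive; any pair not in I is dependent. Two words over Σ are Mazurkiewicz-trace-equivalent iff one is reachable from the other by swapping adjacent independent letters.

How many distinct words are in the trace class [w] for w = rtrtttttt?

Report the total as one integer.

36

0(r) covers ∅
1(t) covers ∅
2(r) covers 0:r
3(t) covers 1:t
4(t) covers 3:t
5(t) covers 4:t
6(t) covers 5:t
7(t) covers 6:t
8(t) covers 7:t
floor of heap: 0:r, 1:t
completions by unplaced set U, small U first (add the entries for U minus each lowest piece of U):
  |U|=1: {2}:1  {8}:1
  |U|=2: {0,2}:1  {2,8}:2  {7,8}:1
  |U|=3: {0,2,8}:3  {2,7,8}:3  {6,7,8}:1
  |U|=4: {0,2,7,8}:6  {2,6,7,8}:4  {5,6,7,8}:1
  |U|=5: {0,2,6,7,8}:10  {2,5,6,7,8}:5  {4,5,6,7,8}:1
  |U|=6: {0,2,5,6,7,8}:15  {2,4,5,6,7,8}:6  {3,4,5,6,7,8}:1
  |U|=7: {0,2,4,5,6,7,8}:21  {1,3,4,5,6,7,8}:1  {2,3,4,5,6,7,8}:7
  start at 0(r): 8
  start at 1(t): 28
sum over floor = 36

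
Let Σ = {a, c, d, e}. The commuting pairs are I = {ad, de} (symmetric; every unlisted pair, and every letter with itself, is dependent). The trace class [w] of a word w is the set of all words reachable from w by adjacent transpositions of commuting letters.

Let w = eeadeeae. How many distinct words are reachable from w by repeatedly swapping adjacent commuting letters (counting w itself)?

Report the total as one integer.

drop 0:e onto floor
drop 1:e onto {0:e}
drop 2:a onto {1:e}
drop 3:d onto floor
drop 4:e onto {2:a}
drop 5:e onto {4:e}
drop 6:a onto {5:e}
drop 7:e onto {6:a}
ground layer = {0:e, 3:d}
drop-orders for the pieces not yet dropped (sum over which currently-grounded one goes next):
  1 to go: {3} 1  {7} 1
  2 to go: {3,7} 2  {6,7} 1
  3 to go: {3,6,7} 3  {5,6,7} 1
  4 to go: {3,5,6,7} 4  {4,5,6,7} 1
  5 to go: {2,4,5,6,7} 1  {3,4,5,6,7} 5
  6 to go: {1,2,4,5,6,7} 1  {2,3,4,5,6,7} 6
  if 0:e drops first: 7 orders
  if 3:d drops first: 1 orders
heap linearizations: 8

8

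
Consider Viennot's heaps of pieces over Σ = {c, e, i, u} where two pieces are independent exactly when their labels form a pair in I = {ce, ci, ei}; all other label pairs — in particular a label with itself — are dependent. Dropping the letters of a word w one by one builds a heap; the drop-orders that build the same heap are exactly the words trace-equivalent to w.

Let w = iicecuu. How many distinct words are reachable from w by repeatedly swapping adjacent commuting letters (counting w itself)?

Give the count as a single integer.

drop 0:i onto floor
drop 1:i onto {0:i}
drop 2:c onto floor
drop 3:e onto floor
drop 4:c onto {2:c}
drop 5:u onto {1:i, 3:e, 4:c}
drop 6:u onto {5:u}
ground layer = {0:i, 2:c, 3:e}
drop-orders for the pieces not yet dropped (sum over which currently-grounded one goes next):
  1 to go: {6} 1
  2 to go: {5,6} 1
  3 to go: {1,5,6} 1  {3,5,6} 1  {4,5,6} 1
  4 to go: {0,1,5,6} 1  {1,3,5,6} 2  {1,4,5,6} 2  {2,4,5,6} 1  {3,4,5,6} 2
  5 to go: {0,1,3,5,6} 3  {0,1,4,5,6} 3  {1,2,4,5,6} 3  {1,3,4,5,6} 6  {2,3,4,5,6} 3
  if 0:i drops first: 12 orders
  if 2:c drops first: 12 orders
  if 3:e drops first: 6 orders
heap linearizations: 30

30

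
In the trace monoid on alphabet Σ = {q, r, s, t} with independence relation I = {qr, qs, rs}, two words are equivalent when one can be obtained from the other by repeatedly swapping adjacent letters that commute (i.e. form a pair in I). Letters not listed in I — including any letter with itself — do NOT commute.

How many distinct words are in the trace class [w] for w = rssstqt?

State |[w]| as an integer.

#0=r has no predecessor
#1=s has no predecessor
#2=s depends on [1:s]
#3=s depends on [2:s]
#4=t depends on [0:r, 3:s]
#5=q depends on [4:t]
#6=t depends on [5:q]
sources: [0:r, 1:s]
N(rest) = Σ N(rest − s) over sources s of rest; N(one piece) = 1:
  size 1 → [6]=1
  size 2 → [5,6]=1
  size 3 → [4,5,6]=1
  size 4 → [0,4,5,6]=1  [3,4,5,6]=1
  size 5 → [0,3,4,5,6]=2  [2,3,4,5,6]=1
  first=0(r) contributes 1
  first=1(s) contributes 3
|[w]| = 4

4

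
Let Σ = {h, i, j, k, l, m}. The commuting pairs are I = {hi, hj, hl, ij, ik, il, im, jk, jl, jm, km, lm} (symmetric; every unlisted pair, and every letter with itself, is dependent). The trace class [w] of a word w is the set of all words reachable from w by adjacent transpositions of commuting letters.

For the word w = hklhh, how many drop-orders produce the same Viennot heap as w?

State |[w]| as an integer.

piece 0:h — minimal
piece 1:k rests on {0:h}
piece 2:l rests on {1:k}
piece 3:h rests on {1:k}
piece 4:h rests on {3:h}
minimal pieces: {0:h}
ways to finish when only these pieces remain (= sum over removing one remaining piece with nothing left below it):
  1 left: {2}→1  {4}→1
  2 left: {2,4}→2  {3,4}→1
  3 left: {2,3,4}→3
  placing 0:h first → 3 extensions

3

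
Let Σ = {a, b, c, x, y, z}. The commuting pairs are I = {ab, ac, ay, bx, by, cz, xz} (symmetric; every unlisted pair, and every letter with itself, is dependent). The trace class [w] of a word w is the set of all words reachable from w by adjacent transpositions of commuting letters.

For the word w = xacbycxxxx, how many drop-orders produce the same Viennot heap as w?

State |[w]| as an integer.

#0=x has no predecessor
#1=a depends on [0:x]
#2=c depends on [0:x]
#3=b depends on [2:c]
#4=y depends on [2:c]
#5=c depends on [3:b, 4:y]
#6=x depends on [1:a, 5:c]
#7=x depends on [6:x]
#8=x depends on [7:x]
#9=x depends on [8:x]
sources: [0:x]
N(rest) = Σ N(rest − s) over sources s of rest; N(one piece) = 1:
  size 1 → [9]=1
  size 2 → [8,9]=1
  size 3 → [7,8,9]=1
  size 4 → [6,7,8,9]=1
  size 5 → [1,6,7,8,9]=1  [5,6,7,8,9]=1
  size 6 → [1,5,6,7,8,9]=2  [3,5,6,7,8,9]=1  [4,5,6,7,8,9]=1
  size 7 → [1,3,5,6,7,8,9]=3  [1,4,5,6,7,8,9]=3  [3,4,5,6,7,8,9]=2
  size 8 → [1,3,4,5,6,7,8,9]=8  [2,3,4,5,6,7,8,9]=2
  first=0(x) contributes 10

10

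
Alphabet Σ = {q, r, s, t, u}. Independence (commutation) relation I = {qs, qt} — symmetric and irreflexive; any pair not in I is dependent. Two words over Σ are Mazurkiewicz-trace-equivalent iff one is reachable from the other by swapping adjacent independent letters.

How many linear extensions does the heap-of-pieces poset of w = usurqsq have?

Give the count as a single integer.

0(u) covers ∅
1(s) covers 0:u
2(u) covers 1:s
3(r) covers 2:u
4(q) covers 3:r
5(s) covers 3:r
6(q) covers 4:q
floor of heap: 0:u
completions by unplaced set U, small U first (add the entries for U minus each lowest piece of U):
  |U|=1: {5}:1  {6}:1
  |U|=2: {4,6}:1  {5,6}:2
  |U|=3: {4,5,6}:3
  |U|=4: {3,4,5,6}:3
  |U|=5: {2,3,4,5,6}:3
  start at 0(u): 3

3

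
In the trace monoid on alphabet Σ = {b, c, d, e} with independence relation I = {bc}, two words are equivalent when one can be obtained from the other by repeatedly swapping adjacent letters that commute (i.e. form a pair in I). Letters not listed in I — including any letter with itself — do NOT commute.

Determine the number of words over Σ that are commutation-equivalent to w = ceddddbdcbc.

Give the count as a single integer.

#0=c has no predecessor
#1=e depends on [0:c]
#2=d depends on [1:e]
#3=d depends on [2:d]
#4=d depends on [3:d]
#5=d depends on [4:d]
#6=b depends on [5:d]
#7=d depends on [6:b]
#8=c depends on [7:d]
#9=b depends on [7:d]
#10=c depends on [8:c]
sources: [0:c]
N(rest) = Σ N(rest − s) over sources s of rest; N(one piece) = 1:
  size 1 → [9]=1  [10]=1
  size 2 → [8,10]=1  [9,10]=2
  size 3 → [8,9,10]=3
  size 4 → [7,8,9,10]=3
  size 5 → [6,7,8,9,10]=3
  size 6 → [5,6,7,8,9,10]=3
  size 7 → [4,5,6,7,8,9,10]=3
  size 8 → [3,4,5,6,7,8,9,10]=3
  size 9 → [2,3,4,5,6,7,8,9,10]=3
  first=0(c) contributes 3

3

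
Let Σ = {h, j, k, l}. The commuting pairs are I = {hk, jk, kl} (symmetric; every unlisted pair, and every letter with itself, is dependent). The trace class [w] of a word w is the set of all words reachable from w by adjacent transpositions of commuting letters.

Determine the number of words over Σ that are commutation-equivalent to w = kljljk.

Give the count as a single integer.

15

piece 0:k — minimal
piece 1:l — minimal
piece 2:j rests on {1:l}
piece 3:l rests on {2:j}
piece 4:j rests on {3:l}
piece 5:k rests on {0:k}
minimal pieces: {0:k, 1:l}
ways to finish when only these pieces remain (= sum over removing one remaining piece with nothing left below it):
  1 left: {4}→1  {5}→1
  2 left: {0,5}→1  {3,4}→1  {4,5}→2
  3 left: {0,4,5}→3  {2,3,4}→1  {3,4,5}→3
  4 left: {0,3,4,5}→6  {1,2,3,4}→1  {2,3,4,5}→4
  placing 0:k first → 5 extensions
  placing 1:l first → 10 extensions
total linear extensions = 15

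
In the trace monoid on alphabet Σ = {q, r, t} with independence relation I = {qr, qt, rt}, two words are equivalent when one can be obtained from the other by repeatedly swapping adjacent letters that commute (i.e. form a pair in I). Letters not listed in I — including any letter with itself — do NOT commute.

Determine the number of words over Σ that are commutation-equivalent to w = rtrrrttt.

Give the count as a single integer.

70

#0=r has no predecessor
#1=t has no predecessor
#2=r depends on [0:r]
#3=r depends on [2:r]
#4=r depends on [3:r]
#5=t depends on [1:t]
#6=t depends on [5:t]
#7=t depends on [6:t]
sources: [0:r, 1:t]
N(rest) = Σ N(rest − s) over sources s of rest; N(one piece) = 1:
  size 1 → [4]=1  [7]=1
  size 2 → [3,4]=1  [4,7]=2  [6,7]=1
  size 3 → [2,3,4]=1  [3,4,7]=3  [4,6,7]=3  [5,6,7]=1
  size 4 → [0,2,3,4]=1  [1,5,6,7]=1  [2,3,4,7]=4  [3,4,6,7]=6  [4,5,6,7]=4
  size 5 → [0,2,3,4,7]=5  [1,4,5,6,7]=5  [2,3,4,6,7]=10  [3,4,5,6,7]=10
  size 6 → [0,2,3,4,6,7]=15  [1,3,4,5,6,7]=15  [2,3,4,5,6,7]=20
  first=0(r) contributes 35
  first=1(t) contributes 35
|[w]| = 70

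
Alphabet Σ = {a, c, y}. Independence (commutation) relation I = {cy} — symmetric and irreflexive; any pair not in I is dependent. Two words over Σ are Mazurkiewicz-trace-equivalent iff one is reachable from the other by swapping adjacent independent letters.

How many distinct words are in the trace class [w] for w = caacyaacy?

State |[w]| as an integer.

0(c) covers ∅
1(a) covers 0:c
2(a) covers 1:a
3(c) covers 2:a
4(y) covers 2:a
5(a) covers 3:c, 4:y
6(a) covers 5:a
7(c) covers 6:a
8(y) covers 6:a
floor of heap: 0:c
completions by unplaced set U, small U first (add the entries for U minus each lowest piece of U):
  |U|=1: {7}:1  {8}:1
  |U|=2: {7,8}:2
  |U|=3: {6,7,8}:2
  |U|=4: {5,6,7,8}:2
  |U|=5: {3,5,6,7,8}:2  {4,5,6,7,8}:2
  |U|=6: {3,4,5,6,7,8}:4
  |U|=7: {2,3,4,5,6,7,8}:4
  start at 0(c): 4

4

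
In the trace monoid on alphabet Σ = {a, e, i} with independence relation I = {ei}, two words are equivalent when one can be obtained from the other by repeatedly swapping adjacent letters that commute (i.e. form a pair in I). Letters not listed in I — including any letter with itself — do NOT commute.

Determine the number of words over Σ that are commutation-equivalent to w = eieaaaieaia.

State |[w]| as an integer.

0(e) covers ∅
1(i) covers ∅
2(e) covers 0:e
3(a) covers 1:i, 2:e
4(a) covers 3:a
5(a) covers 4:a
6(i) covers 5:a
7(e) covers 5:a
8(a) covers 6:i, 7:e
9(i) covers 8:a
10(a) covers 9:i
floor of heap: 0:e, 1:i
completions by unplaced set U, small U first (add the entries for U minus each lowest piece of U):
  |U|=1: {10}:1
  |U|=2: {9,10}:1
  |U|=3: {8,9,10}:1
  |U|=4: {6,8,9,10}:1  {7,8,9,10}:1
  |U|=5: {6,7,8,9,10}:2
  |U|=6: {5,6,7,8,9,10}:2
  |U|=7: {4,5,6,7,8,9,10}:2
  |U|=8: {3,4,5,6,7,8,9,10}:2
  |U|=9: {1,3,4,5,6,7,8,9,10}:2  {2,3,4,5,6,7,8,9,10}:2
  start at 0(e): 4
  start at 1(i): 2
sum over floor = 6

6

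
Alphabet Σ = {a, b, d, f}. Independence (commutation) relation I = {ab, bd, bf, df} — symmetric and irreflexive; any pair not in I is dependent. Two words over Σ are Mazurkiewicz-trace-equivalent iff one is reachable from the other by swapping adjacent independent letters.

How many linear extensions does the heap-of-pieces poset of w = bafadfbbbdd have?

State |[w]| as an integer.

#0=b has no predecessor
#1=a has no predecessor
#2=f depends on [1:a]
#3=a depends on [2:f]
#4=d depends on [3:a]
#5=f depends on [3:a]
#6=b depends on [0:b]
#7=b depends on [6:b]
#8=b depends on [7:b]
#9=d depends on [4:d]
#10=d depends on [9:d]
sources: [0:b, 1:a]
N(rest) = Σ N(rest − s) over sources s of rest; N(one piece) = 1:
  size 1 → [5]=1  [8]=1  [10]=1
  size 2 → [5,8]=2  [5,10]=2  [7,8]=1  [8,10]=2  [9,10]=1
  size 3 → [4,9,10]=1  [5,7,8]=3  [5,8,10]=6  [5,9,10]=3  [6,7,8]=1  [7,8,10]=3  [8,9,10]=3
  size 4 → [0,6,7,8]=1  [4,5,9,10]=4  [4,8,9,10]=4  [5,6,7,8]=4  [5,7,8,10]=12  [5,8,9,10]=12  [6,7,8,10]=4  [7,8,9,10]=6
  size 5 → [0,5,6,7,8]=5  [0,6,7,8,10]=5  [3,4,5,9,10]=4  [4,5,8,9,10]=20  [4,7,8,9,10]=10  [5,6,7,8,10]=20  [5,7,8,9,10]=30  [6,7,8,9,10]=10
  size 6 → [0,5,6,7,8,10]=30  [0,6,7,8,9,10]=15  [2,3,4,5,9,10]=4  [3,4,5,8,9,10]=24  [4,5,7,8,9,10]=60  [4,6,7,8,9,10]=20  [5,6,7,8,9,10]=60
  size 7 → [0,4,6,7,8,9,10]=35  [0,5,6,7,8,9,10]=105  [1,2,3,4,5,9,10]=4  [2,3,4,5,8,9,10]=28  [3,4,5,7,8,9,10]=84  [4,5,6,7,8,9,10]=140
  size 8 → [0,4,5,6,7,8,9,10]=280  [1,2,3,4,5,8,9,10]=32  [2,3,4,5,7,8,9,10]=112  [3,4,5,6,7,8,9,10]=224
  size 9 → [0,3,4,5,6,7,8,9,10]=504  [1,2,3,4,5,7,8,9,10]=144  [2,3,4,5,6,7,8,9,10]=336
  first=0(b) contributes 480
  first=1(a) contributes 840
|[w]| = 1320

1320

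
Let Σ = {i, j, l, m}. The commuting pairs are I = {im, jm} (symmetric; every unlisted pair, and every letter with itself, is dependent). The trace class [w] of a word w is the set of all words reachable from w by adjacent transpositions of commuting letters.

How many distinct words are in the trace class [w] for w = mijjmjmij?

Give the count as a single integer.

84

#0=m has no predecessor
#1=i has no predecessor
#2=j depends on [1:i]
#3=j depends on [2:j]
#4=m depends on [0:m]
#5=j depends on [3:j]
#6=m depends on [4:m]
#7=i depends on [5:j]
#8=j depends on [7:i]
sources: [0:m, 1:i]
N(rest) = Σ N(rest − s) over sources s of rest; N(one piece) = 1:
  size 1 → [6]=1  [8]=1
  size 2 → [4,6]=1  [6,8]=2  [7,8]=1
  size 3 → [0,4,6]=1  [4,6,8]=3  [5,7,8]=1  [6,7,8]=3
  size 4 → [0,4,6,8]=4  [3,5,7,8]=1  [4,6,7,8]=6  [5,6,7,8]=4
  size 5 → [0,4,6,7,8]=10  [2,3,5,7,8]=1  [3,5,6,7,8]=5  [4,5,6,7,8]=10
  size 6 → [0,4,5,6,7,8]=20  [1,2,3,5,7,8]=1  [2,3,5,6,7,8]=6  [3,4,5,6,7,8]=15
  size 7 → [0,3,4,5,6,7,8]=35  [1,2,3,5,6,7,8]=7  [2,3,4,5,6,7,8]=21
  first=0(m) contributes 28
  first=1(i) contributes 56
|[w]| = 84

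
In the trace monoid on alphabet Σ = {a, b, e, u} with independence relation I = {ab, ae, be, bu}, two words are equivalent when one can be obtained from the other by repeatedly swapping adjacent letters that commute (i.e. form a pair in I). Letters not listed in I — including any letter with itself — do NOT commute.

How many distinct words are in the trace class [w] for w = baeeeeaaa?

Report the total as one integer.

630

0(b) covers ∅
1(a) covers ∅
2(e) covers ∅
3(e) covers 2:e
4(e) covers 3:e
5(e) covers 4:e
6(a) covers 1:a
7(a) covers 6:a
8(a) covers 7:a
floor of heap: 0:b, 1:a, 2:e
completions by unplaced set U, small U first (add the entries for U minus each lowest piece of U):
  |U|=1: {0}:1  {5}:1  {8}:1
  |U|=2: {0,5}:2  {0,8}:2  {4,5}:1  {5,8}:2  {7,8}:1
  |U|=3: {0,4,5}:3  {0,5,8}:6  {0,7,8}:3  {3,4,5}:1  {4,5,8}:3  {5,7,8}:3  {6,7,8}:1
  |U|=4: {0,3,4,5}:4  {0,4,5,8}:12  {0,5,7,8}:12  {0,6,7,8}:4  {1,6,7,8}:1  {2,3,4,5}:1  {3,4,5,8}:4  {4,5,7,8}:6  {5,6,7,8}:4
  |U|=5: {0,1,6,7,8}:5  {0,2,3,4,5}:5  {0,3,4,5,8}:20  {0,4,5,7,8}:30  {0,5,6,7,8}:20  {1,5,6,7,8}:5  {2,3,4,5,8}:5  {3,4,5,7,8}:10  {4,5,6,7,8}:10
  |U|=6: {0,1,5,6,7,8}:30  {0,2,3,4,5,8}:30  {0,3,4,5,7,8}:60  {0,4,5,6,7,8}:60  {1,4,5,6,7,8}:15  {2,3,4,5,7,8}:15  {3,4,5,6,7,8}:20
  |U|=7: {0,1,4,5,6,7,8}:105  {0,2,3,4,5,7,8}:105  {0,3,4,5,6,7,8}:140  {1,3,4,5,6,7,8}:35  {2,3,4,5,6,7,8}:35
  start at 0(b): 70
  start at 1(a): 280
  start at 2(e): 280
sum over floor = 630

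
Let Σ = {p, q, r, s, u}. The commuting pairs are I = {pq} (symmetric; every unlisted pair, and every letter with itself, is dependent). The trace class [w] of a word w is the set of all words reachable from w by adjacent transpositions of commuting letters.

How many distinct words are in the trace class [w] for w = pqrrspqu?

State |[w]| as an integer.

piece 0:p — minimal
piece 1:q — minimal
piece 2:r rests on {0:p, 1:q}
piece 3:r rests on {2:r}
piece 4:s rests on {3:r}
piece 5:p rests on {4:s}
piece 6:q rests on {4:s}
piece 7:u rests on {5:p, 6:q}
minimal pieces: {0:p, 1:q}
ways to finish when only these pieces remain (= sum over removing one remaining piece with nothing left below it):
  1 left: {7}→1
  2 left: {5,7}→1  {6,7}→1
  3 left: {5,6,7}→2
  4 left: {4,5,6,7}→2
  5 left: {3,4,5,6,7}→2
  6 left: {2,3,4,5,6,7}→2
  placing 0:p first → 2 extensions
  placing 1:q first → 2 extensions
total linear extensions = 4

4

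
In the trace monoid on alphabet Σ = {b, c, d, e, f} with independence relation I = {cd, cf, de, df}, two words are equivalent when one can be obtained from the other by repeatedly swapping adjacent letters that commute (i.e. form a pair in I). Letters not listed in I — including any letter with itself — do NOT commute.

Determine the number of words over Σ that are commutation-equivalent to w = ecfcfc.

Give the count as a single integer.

10

0(e) covers ∅
1(c) covers 0:e
2(f) covers 0:e
3(c) covers 1:c
4(f) covers 2:f
5(c) covers 3:c
floor of heap: 0:e
completions by unplaced set U, small U first (add the entries for U minus each lowest piece of U):
  |U|=1: {4}:1  {5}:1
  |U|=2: {2,4}:1  {3,5}:1  {4,5}:2
  |U|=3: {1,3,5}:1  {2,4,5}:3  {3,4,5}:3
  |U|=4: {1,3,4,5}:4  {2,3,4,5}:6
  start at 0(e): 10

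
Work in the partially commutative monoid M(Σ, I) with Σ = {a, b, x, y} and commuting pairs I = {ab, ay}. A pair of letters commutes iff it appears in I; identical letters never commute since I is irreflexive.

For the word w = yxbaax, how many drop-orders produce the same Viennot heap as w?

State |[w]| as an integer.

3

drop 0:y onto floor
drop 1:x onto {0:y}
drop 2:b onto {1:x}
drop 3:a onto {1:x}
drop 4:a onto {3:a}
drop 5:x onto {2:b, 4:a}
ground layer = {0:y}
drop-orders for the pieces not yet dropped (sum over which currently-grounded one goes next):
  1 to go: {5} 1
  2 to go: {2,5} 1  {4,5} 1
  3 to go: {2,4,5} 2  {3,4,5} 1
  4 to go: {2,3,4,5} 3
  if 0:y drops first: 3 orders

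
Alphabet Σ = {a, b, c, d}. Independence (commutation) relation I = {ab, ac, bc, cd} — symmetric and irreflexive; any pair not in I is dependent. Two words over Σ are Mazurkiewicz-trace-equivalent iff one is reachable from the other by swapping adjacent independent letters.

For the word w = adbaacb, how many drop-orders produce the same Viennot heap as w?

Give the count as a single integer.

42

drop 0:a onto floor
drop 1:d onto {0:a}
drop 2:b onto {1:d}
drop 3:a onto {1:d}
drop 4:a onto {3:a}
drop 5:c onto floor
drop 6:b onto {2:b}
ground layer = {0:a, 5:c}
drop-orders for the pieces not yet dropped (sum over which currently-grounded one goes next):
  1 to go: {4} 1  {5} 1  {6} 1
  2 to go: {2,6} 1  {3,4} 1  {4,5} 2  {4,6} 2  {5,6} 2
  3 to go: {2,4,6} 3  {2,5,6} 3  {3,4,5} 3  {3,4,6} 3  {4,5,6} 6
  4 to go: {2,3,4,6} 6  {2,4,5,6} 12  {3,4,5,6} 12
  5 to go: {1,2,3,4,6} 6  {2,3,4,5,6} 30
  if 0:a drops first: 36 orders
  if 5:c drops first: 6 orders
heap linearizations: 42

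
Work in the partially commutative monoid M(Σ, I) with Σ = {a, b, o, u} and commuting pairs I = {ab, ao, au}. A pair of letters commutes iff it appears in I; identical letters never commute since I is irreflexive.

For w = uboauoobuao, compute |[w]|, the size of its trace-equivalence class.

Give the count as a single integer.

55

#0=u has no predecessor
#1=b depends on [0:u]
#2=o depends on [1:b]
#3=a has no predecessor
#4=u depends on [2:o]
#5=o depends on [4:u]
#6=o depends on [5:o]
#7=b depends on [6:o]
#8=u depends on [7:b]
#9=a depends on [3:a]
#10=o depends on [8:u]
sources: [0:u, 3:a]
N(rest) = Σ N(rest − s) over sources s of rest; N(one piece) = 1:
  size 1 → [9]=1  [10]=1
  size 2 → [3,9]=1  [8,10]=1  [9,10]=2
  size 3 → [3,9,10]=3  [7,8,10]=1  [8,9,10]=3
  size 4 → [3,8,9,10]=6  [6,7,8,10]=1  [7,8,9,10]=4
  size 5 → [3,7,8,9,10]=10  [5,6,7,8,10]=1  [6,7,8,9,10]=5
  size 6 → [3,6,7,8,9,10]=15  [4,5,6,7,8,10]=1  [5,6,7,8,9,10]=6
  size 7 → [2,4,5,6,7,8,10]=1  [3,5,6,7,8,9,10]=21  [4,5,6,7,8,9,10]=7
  size 8 → [1,2,4,5,6,7,8,10]=1  [2,4,5,6,7,8,9,10]=8  [3,4,5,6,7,8,9,10]=28
  size 9 → [0,1,2,4,5,6,7,8,10]=1  [1,2,4,5,6,7,8,9,10]=9  [2,3,4,5,6,7,8,9,10]=36
  first=0(u) contributes 45
  first=3(a) contributes 10
|[w]| = 55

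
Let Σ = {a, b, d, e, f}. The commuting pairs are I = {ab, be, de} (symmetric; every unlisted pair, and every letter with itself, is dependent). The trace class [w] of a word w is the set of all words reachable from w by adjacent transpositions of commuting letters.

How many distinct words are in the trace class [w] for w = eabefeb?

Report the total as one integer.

piece 0:e — minimal
piece 1:a rests on {0:e}
piece 2:b — minimal
piece 3:e rests on {1:a}
piece 4:f rests on {2:b, 3:e}
piece 5:e rests on {4:f}
piece 6:b rests on {4:f}
minimal pieces: {0:e, 2:b}
ways to finish when only these pieces remain (= sum over removing one remaining piece with nothing left below it):
  1 left: {5}→1  {6}→1
  2 left: {5,6}→2
  3 left: {4,5,6}→2
  4 left: {2,4,5,6}→2  {3,4,5,6}→2
  5 left: {1,3,4,5,6}→2  {2,3,4,5,6}→4
  placing 0:e first → 6 extensions
  placing 2:b first → 2 extensions
total linear extensions = 8

8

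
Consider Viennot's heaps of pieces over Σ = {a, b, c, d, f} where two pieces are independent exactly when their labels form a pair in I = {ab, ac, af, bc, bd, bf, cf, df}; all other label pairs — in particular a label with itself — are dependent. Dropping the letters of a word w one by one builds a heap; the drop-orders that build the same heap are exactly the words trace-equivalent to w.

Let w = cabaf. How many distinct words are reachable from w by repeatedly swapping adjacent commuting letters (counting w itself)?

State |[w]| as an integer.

piece 0:c — minimal
piece 1:a — minimal
piece 2:b — minimal
piece 3:a rests on {1:a}
piece 4:f — minimal
minimal pieces: {0:c, 1:a, 2:b, 4:f}
ways to finish when only these pieces remain (= sum over removing one remaining piece with nothing left below it):
  1 left: {0}→1  {2}→1  {3}→1  {4}→1
  2 left: {0,2}→2  {0,3}→2  {0,4}→2  {1,3}→1  {2,3}→2  {2,4}→2  {3,4}→2
  3 left: {0,1,3}→3  {0,2,3}→6  {0,2,4}→6  {0,3,4}→6  {1,2,3}→3  {1,3,4}→3  {2,3,4}→6
  placing 0:c first → 12 extensions
  placing 1:a first → 24 extensions
  placing 2:b first → 12 extensions
  placing 4:f first → 12 extensions
total linear extensions = 60

60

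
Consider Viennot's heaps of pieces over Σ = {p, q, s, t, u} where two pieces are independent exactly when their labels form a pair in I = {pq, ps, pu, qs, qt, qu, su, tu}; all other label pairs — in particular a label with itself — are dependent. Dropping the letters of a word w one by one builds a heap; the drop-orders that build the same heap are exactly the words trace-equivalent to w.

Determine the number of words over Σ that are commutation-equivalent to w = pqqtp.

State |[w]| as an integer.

10

#0=p has no predecessor
#1=q has no predecessor
#2=q depends on [1:q]
#3=t depends on [0:p]
#4=p depends on [3:t]
sources: [0:p, 1:q]
N(rest) = Σ N(rest − s) over sources s of rest; N(one piece) = 1:
  size 1 → [2]=1  [4]=1
  size 2 → [1,2]=1  [2,4]=2  [3,4]=1
  size 3 → [0,3,4]=1  [1,2,4]=3  [2,3,4]=3
  first=0(p) contributes 6
  first=1(q) contributes 4
|[w]| = 10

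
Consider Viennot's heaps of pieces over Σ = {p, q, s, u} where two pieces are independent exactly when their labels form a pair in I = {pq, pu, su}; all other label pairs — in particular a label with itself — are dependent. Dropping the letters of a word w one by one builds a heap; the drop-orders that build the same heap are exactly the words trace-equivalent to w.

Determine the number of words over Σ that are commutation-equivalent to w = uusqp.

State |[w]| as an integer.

drop 0:u onto floor
drop 1:u onto {0:u}
drop 2:s onto floor
drop 3:q onto {1:u, 2:s}
drop 4:p onto {2:s}
ground layer = {0:u, 2:s}
drop-orders for the pieces not yet dropped (sum over which currently-grounded one goes next):
  1 to go: {3} 1  {4} 1
  2 to go: {1,3} 1  {3,4} 2
  3 to go: {0,1,3} 1  {1,3,4} 3  {2,3,4} 2
  if 0:u drops first: 5 orders
  if 2:s drops first: 4 orders
heap linearizations: 9

9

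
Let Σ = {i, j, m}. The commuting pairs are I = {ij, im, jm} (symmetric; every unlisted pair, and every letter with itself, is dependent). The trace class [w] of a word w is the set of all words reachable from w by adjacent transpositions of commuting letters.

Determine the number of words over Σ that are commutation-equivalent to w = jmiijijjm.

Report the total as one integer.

#0=j has no predecessor
#1=m has no predecessor
#2=i has no predecessor
#3=i depends on [2:i]
#4=j depends on [0:j]
#5=i depends on [3:i]
#6=j depends on [4:j]
#7=j depends on [6:j]
#8=m depends on [1:m]
sources: [0:j, 1:m, 2:i]
N(rest) = Σ N(rest − s) over sources s of rest; N(one piece) = 1:
  size 1 → [5]=1  [7]=1  [8]=1
  size 2 → [1,8]=1  [3,5]=1  [5,7]=2  [5,8]=2  [6,7]=1  [7,8]=2
  size 3 → [1,5,8]=3  [1,7,8]=3  [2,3,5]=1  [3,5,7]=3  [3,5,8]=3  [4,6,7]=1  [5,6,7]=3  [5,7,8]=6  [6,7,8]=3
  size 4 → [0,4,6,7]=1  [1,3,5,8]=6  [1,5,7,8]=12  [1,6,7,8]=6  [2,3,5,7]=4  [2,3,5,8]=4  [3,5,6,7]=6  [3,5,7,8]=12  [4,5,6,7]=4  [4,6,7,8]=4  [5,6,7,8]=12
  size 5 → [0,4,5,6,7]=5  [0,4,6,7,8]=5  [1,2,3,5,8]=10  [1,3,5,7,8]=30  [1,4,6,7,8]=10  [1,5,6,7,8]=30  [2,3,5,6,7]=10  [2,3,5,7,8]=20  [3,4,5,6,7]=10  [3,5,6,7,8]=30  [4,5,6,7,8]=20
  size 6 → [0,1,4,6,7,8]=15  [0,3,4,5,6,7]=15  [0,4,5,6,7,8]=30  [1,2,3,5,7,8]=60  [1,3,5,6,7,8]=90  [1,4,5,6,7,8]=60  [2,3,4,5,6,7]=20  [2,3,5,6,7,8]=60  [3,4,5,6,7,8]=60
  size 7 → [0,1,4,5,6,7,8]=105  [0,2,3,4,5,6,7]=35  [0,3,4,5,6,7,8]=105  [1,2,3,5,6,7,8]=210  [1,3,4,5,6,7,8]=210  [2,3,4,5,6,7,8]=140
  first=0(j) contributes 560
  first=1(m) contributes 280
  first=2(i) contributes 420
|[w]| = 1260

1260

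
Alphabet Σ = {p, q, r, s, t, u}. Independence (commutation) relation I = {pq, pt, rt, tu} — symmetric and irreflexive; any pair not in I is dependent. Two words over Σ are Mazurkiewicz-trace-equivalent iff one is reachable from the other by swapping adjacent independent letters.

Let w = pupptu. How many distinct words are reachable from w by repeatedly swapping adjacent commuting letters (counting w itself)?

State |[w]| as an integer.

6

#0=p has no predecessor
#1=u depends on [0:p]
#2=p depends on [1:u]
#3=p depends on [2:p]
#4=t has no predecessor
#5=u depends on [3:p]
sources: [0:p, 4:t]
N(rest) = Σ N(rest − s) over sources s of rest; N(one piece) = 1:
  size 1 → [4]=1  [5]=1
  size 2 → [3,5]=1  [4,5]=2
  size 3 → [2,3,5]=1  [3,4,5]=3
  size 4 → [1,2,3,5]=1  [2,3,4,5]=4
  first=0(p) contributes 5
  first=4(t) contributes 1
|[w]| = 6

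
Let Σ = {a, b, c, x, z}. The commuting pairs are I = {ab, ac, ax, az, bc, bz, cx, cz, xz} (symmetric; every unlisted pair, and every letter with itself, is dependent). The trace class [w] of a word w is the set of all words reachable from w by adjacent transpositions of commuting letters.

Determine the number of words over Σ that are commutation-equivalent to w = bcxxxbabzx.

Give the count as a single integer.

#0=b has no predecessor
#1=c has no predecessor
#2=x depends on [0:b]
#3=x depends on [2:x]
#4=x depends on [3:x]
#5=b depends on [4:x]
#6=a has no predecessor
#7=b depends on [5:b]
#8=z has no predecessor
#9=x depends on [7:b]
sources: [0:b, 1:c, 6:a, 8:z]
N(rest) = Σ N(rest − s) over sources s of rest; N(one piece) = 1:
  size 1 → [1]=1  [6]=1  [8]=1  [9]=1
  size 2 → [1,6]=2  [1,8]=2  [1,9]=2  [6,8]=2  [6,9]=2  [7,9]=1  [8,9]=2
  size 3 → [1,6,8]=6  [1,6,9]=6  [1,7,9]=3  [1,8,9]=6  [5,7,9]=1  [6,7,9]=3  [6,8,9]=6  [7,8,9]=3
  size 4 → [1,5,7,9]=4  [1,6,7,9]=12  [1,6,8,9]=24  [1,7,8,9]=12  [4,5,7,9]=1  [5,6,7,9]=4  [5,7,8,9]=4  [6,7,8,9]=12
  size 5 → [1,4,5,7,9]=5  [1,5,6,7,9]=20  [1,5,7,8,9]=20  [1,6,7,8,9]=60  [3,4,5,7,9]=1  [4,5,6,7,9]=5  [4,5,7,8,9]=5  [5,6,7,8,9]=20
  size 6 → [1,3,4,5,7,9]=6  [1,4,5,6,7,9]=30  [1,4,5,7,8,9]=30  [1,5,6,7,8,9]=120  [2,3,4,5,7,9]=1  [3,4,5,6,7,9]=6  [3,4,5,7,8,9]=6  [4,5,6,7,8,9]=30
  size 7 → [0,2,3,4,5,7,9]=1  [1,2,3,4,5,7,9]=7  [1,3,4,5,6,7,9]=42  [1,3,4,5,7,8,9]=42  [1,4,5,6,7,8,9]=210  [2,3,4,5,6,7,9]=7  [2,3,4,5,7,8,9]=7  [3,4,5,6,7,8,9]=42
  size 8 → [0,1,2,3,4,5,7,9]=8  [0,2,3,4,5,6,7,9]=8  [0,2,3,4,5,7,8,9]=8  [1,2,3,4,5,6,7,9]=56  [1,2,3,4,5,7,8,9]=56  [1,3,4,5,6,7,8,9]=336  [2,3,4,5,6,7,8,9]=56
  first=0(b) contributes 504
  first=1(c) contributes 72
  first=6(a) contributes 72
  first=8(z) contributes 72
|[w]| = 720

720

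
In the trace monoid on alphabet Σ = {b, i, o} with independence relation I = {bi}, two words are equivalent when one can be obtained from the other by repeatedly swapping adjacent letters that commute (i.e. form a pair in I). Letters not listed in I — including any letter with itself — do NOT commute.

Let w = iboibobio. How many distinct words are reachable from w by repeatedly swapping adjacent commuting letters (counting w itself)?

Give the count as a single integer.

0(i) covers ∅
1(b) covers ∅
2(o) covers 0:i, 1:b
3(i) covers 2:o
4(b) covers 2:o
5(o) covers 3:i, 4:b
6(b) covers 5:o
7(i) covers 5:o
8(o) covers 6:b, 7:i
floor of heap: 0:i, 1:b
completions by unplaced set U, small U first (add the entries for U minus each lowest piece of U):
  |U|=1: {8}:1
  |U|=2: {6,8}:1  {7,8}:1
  |U|=3: {6,7,8}:2
  |U|=4: {5,6,7,8}:2
  |U|=5: {3,5,6,7,8}:2  {4,5,6,7,8}:2
  |U|=6: {3,4,5,6,7,8}:4
  |U|=7: {2,3,4,5,6,7,8}:4
  start at 0(i): 4
  start at 1(b): 4
sum over floor = 8

8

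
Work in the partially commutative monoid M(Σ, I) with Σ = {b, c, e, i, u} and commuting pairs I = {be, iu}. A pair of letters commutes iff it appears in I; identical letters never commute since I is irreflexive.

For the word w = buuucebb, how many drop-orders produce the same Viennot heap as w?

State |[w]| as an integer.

3

#0=b has no predecessor
#1=u depends on [0:b]
#2=u depends on [1:u]
#3=u depends on [2:u]
#4=c depends on [3:u]
#5=e depends on [4:c]
#6=b depends on [4:c]
#7=b depends on [6:b]
sources: [0:b]
N(rest) = Σ N(rest − s) over sources s of rest; N(one piece) = 1:
  size 1 → [5]=1  [7]=1
  size 2 → [5,7]=2  [6,7]=1
  size 3 → [5,6,7]=3
  size 4 → [4,5,6,7]=3
  size 5 → [3,4,5,6,7]=3
  size 6 → [2,3,4,5,6,7]=3
  first=0(b) contributes 3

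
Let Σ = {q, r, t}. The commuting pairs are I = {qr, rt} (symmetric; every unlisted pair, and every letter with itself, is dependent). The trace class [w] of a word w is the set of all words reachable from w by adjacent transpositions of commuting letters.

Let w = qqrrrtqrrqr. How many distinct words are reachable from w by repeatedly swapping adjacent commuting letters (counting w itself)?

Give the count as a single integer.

drop 0:q onto floor
drop 1:q onto {0:q}
drop 2:r onto floor
drop 3:r onto {2:r}
drop 4:r onto {3:r}
drop 5:t onto {1:q}
drop 6:q onto {5:t}
drop 7:r onto {4:r}
drop 8:r onto {7:r}
drop 9:q onto {6:q}
drop 10:r onto {8:r}
ground layer = {0:q, 2:r}
drop-orders for the pieces not yet dropped (sum over which currently-grounded one goes next):
  1 to go: {9} 1  {10} 1
  2 to go: {6,9} 1  {8,10} 1  {9,10} 2
  3 to go: {5,6,9} 1  {6,9,10} 3  {7,8,10} 1  {8,9,10} 3
  4 to go: {1,5,6,9} 1  {4,7,8,10} 1  {5,6,9,10} 4  {6,8,9,10} 6  {7,8,9,10} 4
  5 to go: {0,1,5,6,9} 1  {1,5,6,9,10} 5  {3,4,7,8,10} 1  {4,7,8,9,10} 5  {5,6,8,9,10} 10  {6,7,8,9,10} 10
  6 to go: {0,1,5,6,9,10} 6  {1,5,6,8,9,10} 15  {2,3,4,7,8,10} 1  {3,4,7,8,9,10} 6  {4,6,7,8,9,10} 15  {5,6,7,8,9,10} 20
  7 to go: {0,1,5,6,8,9,10} 21  {1,5,6,7,8,9,10} 35  {2,3,4,7,8,9,10} 7  {3,4,6,7,8,9,10} 21  {4,5,6,7,8,9,10} 35
  8 to go: {0,1,5,6,7,8,9,10} 56  {1,4,5,6,7,8,9,10} 70  {2,3,4,6,7,8,9,10} 28  {3,4,5,6,7,8,9,10} 56
  9 to go: {0,1,4,5,6,7,8,9,10} 126  {1,3,4,5,6,7,8,9,10} 126  {2,3,4,5,6,7,8,9,10} 84
  if 0:q drops first: 210 orders
  if 2:r drops first: 252 orders
heap linearizations: 462

462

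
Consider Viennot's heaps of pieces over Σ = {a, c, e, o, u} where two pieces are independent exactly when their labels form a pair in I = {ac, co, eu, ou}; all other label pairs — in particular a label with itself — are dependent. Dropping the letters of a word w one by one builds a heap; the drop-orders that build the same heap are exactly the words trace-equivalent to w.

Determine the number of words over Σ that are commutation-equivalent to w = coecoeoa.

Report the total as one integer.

4

#0=c has no predecessor
#1=o has no predecessor
#2=e depends on [0:c, 1:o]
#3=c depends on [2:e]
#4=o depends on [2:e]
#5=e depends on [3:c, 4:o]
#6=o depends on [5:e]
#7=a depends on [6:o]
sources: [0:c, 1:o]
N(rest) = Σ N(rest − s) over sources s of rest; N(one piece) = 1:
  size 1 → [7]=1
  size 2 → [6,7]=1
  size 3 → [5,6,7]=1
  size 4 → [3,5,6,7]=1  [4,5,6,7]=1
  size 5 → [3,4,5,6,7]=2
  size 6 → [2,3,4,5,6,7]=2
  first=0(c) contributes 2
  first=1(o) contributes 2
|[w]| = 4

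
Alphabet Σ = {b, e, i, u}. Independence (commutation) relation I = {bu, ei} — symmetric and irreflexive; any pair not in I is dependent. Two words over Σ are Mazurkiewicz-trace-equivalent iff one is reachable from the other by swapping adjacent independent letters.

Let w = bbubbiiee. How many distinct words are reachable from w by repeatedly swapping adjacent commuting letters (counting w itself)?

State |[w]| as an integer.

0(b) covers ∅
1(b) covers 0:b
2(u) covers ∅
3(b) covers 1:b
4(b) covers 3:b
5(i) covers 2:u, 4:b
6(i) covers 5:i
7(e) covers 2:u, 4:b
8(e) covers 7:e
floor of heap: 0:b, 2:u
completions by unplaced set U, small U first (add the entries for U minus each lowest piece of U):
  |U|=1: {6}:1  {8}:1
  |U|=2: {5,6}:1  {6,8}:2  {7,8}:1
  |U|=3: {5,6,8}:3  {6,7,8}:3
  |U|=4: {5,6,7,8}:6
  |U|=5: {2,5,6,7,8}:6  {4,5,6,7,8}:6
  |U|=6: {2,4,5,6,7,8}:12  {3,4,5,6,7,8}:6
  |U|=7: {1,3,4,5,6,7,8}:6  {2,3,4,5,6,7,8}:18
  start at 0(b): 24
  start at 2(u): 6
sum over floor = 30

30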